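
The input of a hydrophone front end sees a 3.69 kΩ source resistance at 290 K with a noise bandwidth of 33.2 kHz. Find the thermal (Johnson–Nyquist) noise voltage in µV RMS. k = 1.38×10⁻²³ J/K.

1.40 µV

V_n = √(4kTRB)
4kTRB = 4 × 1.38×10⁻²³ × 290 × 3.69×10³ × 3.32×10⁴ = 1.96×10⁻¹² V²
V_n = √(1.96×10⁻¹²) = 1.40×10⁻⁶ V = 1.40 µV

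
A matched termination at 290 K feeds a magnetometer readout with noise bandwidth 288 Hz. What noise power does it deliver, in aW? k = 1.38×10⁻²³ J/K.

1.15 aW

P_n = kTB = 1.38×10⁻²³ × 290 × 2.88×10² = 1.15×10⁻¹⁸ W = 1.15 aW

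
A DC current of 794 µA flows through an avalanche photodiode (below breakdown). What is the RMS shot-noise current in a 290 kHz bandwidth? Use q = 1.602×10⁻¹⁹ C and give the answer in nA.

8.59 nA

I_n = √(2qI·B)
2qI·B = 2 × 1.602×10⁻¹⁹ × 7.94×10⁻⁴ × 2.90×10⁵ = 7.38×10⁻¹⁷ A²
I_n = √(7.38×10⁻¹⁷) = 8.59×10⁻⁹ A = 8.59 nA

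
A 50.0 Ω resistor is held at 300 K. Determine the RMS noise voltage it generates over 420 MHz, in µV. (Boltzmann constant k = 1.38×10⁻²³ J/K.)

18.6 µV

V_n = √(4kTRB)
4kTRB = 4 × 1.38×10⁻²³ × 300 × 5.00×10¹ × 4.20×10⁸ = 3.48×10⁻¹⁰ V²
V_n = √(3.48×10⁻¹⁰) = 1.86×10⁻⁵ V = 18.6 µV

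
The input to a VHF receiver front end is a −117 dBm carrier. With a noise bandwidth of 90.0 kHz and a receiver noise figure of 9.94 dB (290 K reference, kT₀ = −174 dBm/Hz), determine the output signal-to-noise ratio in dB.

−2.5 dB

Noise floor: N = −174 + 10 log₁₀(B) + NF
10 log₁₀(9.00×10⁴) = 49.54 dB
N = −174 + 49.54 + 9.94 = −114.52 dBm
SNR = P_sig − N = −117 − (−114.52) = −2.48 dB → −2.5 dB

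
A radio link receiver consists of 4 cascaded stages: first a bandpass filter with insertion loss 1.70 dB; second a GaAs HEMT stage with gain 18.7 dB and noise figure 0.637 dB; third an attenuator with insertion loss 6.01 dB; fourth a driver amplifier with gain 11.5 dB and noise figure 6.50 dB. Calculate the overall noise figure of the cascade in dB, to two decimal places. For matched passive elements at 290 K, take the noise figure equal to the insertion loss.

Convert to linear (a loss of L dB is a gain of −L dB): F_i = 10^(NF_i/10), G_i = 10^(G_i,dB/10)
  Stage 1: F_1 = 10^(1.70/10) = 1.479, G_1 = 10^(−1.70/10) = 0.6761
  Stage 2: F_2 = 10^(0.637/10) = 1.158, G_2 = 10^(18.7/10) = 74.13
  Stage 3: F_3 = 10^(6.01/10) = 3.990, G_3 = 10^(−6.01/10) = 0.2506
  Stage 4: F_4 = 10^(6.50/10) = 4.467, G_4 = 10^(11.5/10) = 14.13
Friis cascade:
  F = 1.479 + (1.158 − 1)/0.6761 + (3.990 − 1)/50.12 + (4.467 − 1)/12.56 = 2.048
NF = 10 log₁₀(2.048) = 3.11 dB

3.11 dB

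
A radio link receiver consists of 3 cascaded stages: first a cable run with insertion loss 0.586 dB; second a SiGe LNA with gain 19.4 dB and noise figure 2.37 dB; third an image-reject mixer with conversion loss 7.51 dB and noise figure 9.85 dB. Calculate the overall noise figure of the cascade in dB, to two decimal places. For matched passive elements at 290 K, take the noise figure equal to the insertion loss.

3.20 dB

Convert to linear (a loss of L dB is a gain of −L dB): F_i = 10^(NF_i/10), G_i = 10^(G_i,dB/10)
  Stage 1: F_1 = 10^(0.586/10) = 1.144, G_1 = 10^(−0.586/10) = 0.8738
  Stage 2: F_2 = 10^(2.37/10) = 1.726, G_2 = 10^(19.4/10) = 87.10
  Stage 3: F_3 = 10^(9.85/10) = 9.661, G_3 = 10^(−7.51/10) = 0.1774
Friis cascade:
  F = 1.144 + (1.726 − 1)/0.8738 + (9.661 − 1)/76.10 = 2.089
NF = 10 log₁₀(2.089) = 3.20 dB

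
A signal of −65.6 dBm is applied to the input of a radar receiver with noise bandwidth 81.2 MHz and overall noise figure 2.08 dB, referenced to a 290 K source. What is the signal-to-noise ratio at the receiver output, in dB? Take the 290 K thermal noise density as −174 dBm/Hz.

Noise floor: N = −174 + 10 log₁₀(B) + NF
10 log₁₀(8.12×10⁷) = 79.1 dB
N = −174 + 79.1 + 2.08 = −92.82 dBm
SNR = P_sig − N = −65.6 − (−92.82) = 27.22 dB → 27.2 dB

27.2 dB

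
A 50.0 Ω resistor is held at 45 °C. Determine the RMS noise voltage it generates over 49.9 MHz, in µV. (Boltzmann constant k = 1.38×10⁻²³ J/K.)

T = 45 °C + 273.15 = 318.15 K
V_n = √(4kTRB)
4kTRB = 4 × 1.38×10⁻²³ × 318.15 × 5.00×10¹ × 4.99×10⁷ = 4.38×10⁻¹¹ V²
V_n = √(4.38×10⁻¹¹) = 6.62×10⁻⁶ V = 6.62 µV

6.62 µV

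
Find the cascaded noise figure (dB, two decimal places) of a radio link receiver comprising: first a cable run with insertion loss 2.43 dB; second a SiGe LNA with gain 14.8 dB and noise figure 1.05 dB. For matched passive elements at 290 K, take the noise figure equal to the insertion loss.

3.48 dB

Convert to linear (a loss of L dB is a gain of −L dB): F_i = 10^(NF_i/10), G_i = 10^(G_i,dB/10)
  Stage 1: F_1 = 10^(2.43/10) = 1.750, G_1 = 10^(−2.43/10) = 0.5715
  Stage 2: F_2 = 10^(1.05/10) = 1.274, G_2 = 10^(14.8/10) = 30.20
Friis cascade:
  F = 1.750 + (1.274 − 1)/0.5715 = 2.228
NF = 10 log₁₀(2.228) = 3.48 dB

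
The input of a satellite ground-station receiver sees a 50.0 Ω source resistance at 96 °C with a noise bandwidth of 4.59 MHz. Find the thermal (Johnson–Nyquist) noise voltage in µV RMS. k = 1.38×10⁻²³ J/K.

2.16 µV

T = 96 °C + 273.15 = 369.15 K
V_n = √(4kTRB)
4kTRB = 4 × 1.38×10⁻²³ × 369.15 × 5.00×10¹ × 4.59×10⁶ = 4.68×10⁻¹² V²
V_n = √(4.68×10⁻¹²) = 2.16×10⁻⁶ V = 2.16 µV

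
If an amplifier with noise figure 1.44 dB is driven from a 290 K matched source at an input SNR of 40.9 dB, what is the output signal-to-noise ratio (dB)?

39.46 dB

By definition F = SNR_in/SNR_out, so in dB: SNR_out = SNR_in − NF
SNR_out = 40.9 − 1.44 = 39.46 dB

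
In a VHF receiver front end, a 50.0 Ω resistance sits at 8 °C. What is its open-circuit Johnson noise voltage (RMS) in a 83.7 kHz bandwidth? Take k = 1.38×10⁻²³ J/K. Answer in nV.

255 nV

T = 8 °C + 273.15 = 281.15 K
V_n = √(4kTRB)
4kTRB = 4 × 1.38×10⁻²³ × 281.15 × 5.00×10¹ × 8.37×10⁴ = 6.49×10⁻¹⁴ V²
V_n = √(6.49×10⁻¹⁴) = 2.55×10⁻⁷ V = 255 nV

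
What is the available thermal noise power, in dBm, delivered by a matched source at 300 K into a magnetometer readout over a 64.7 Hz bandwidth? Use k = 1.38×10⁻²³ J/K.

−155.7 dBm

P_n = kTB = 1.38×10⁻²³ × 300 × 6.47×10¹ = 2.68×10⁻¹⁹ W
In dBm: 10 log₁₀(2.68×10⁻¹⁹ / 10⁻³) = −155.7 dBm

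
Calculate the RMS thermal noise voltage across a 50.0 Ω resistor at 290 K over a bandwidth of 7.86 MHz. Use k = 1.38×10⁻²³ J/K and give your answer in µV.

V_n = √(4kTRB)
4kTRB = 4 × 1.38×10⁻²³ × 290 × 5.00×10¹ × 7.86×10⁶ = 6.29×10⁻¹² V²
V_n = √(6.29×10⁻¹²) = 2.51×10⁻⁶ V = 2.51 µV

2.51 µV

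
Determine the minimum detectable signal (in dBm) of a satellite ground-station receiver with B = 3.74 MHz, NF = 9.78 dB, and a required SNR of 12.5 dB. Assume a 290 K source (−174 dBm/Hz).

−86.0 dBm

Sensitivity = −174 + 10 log₁₀(B) + NF + SNR_min
= −174 + 65.73 + 9.78 + 12.5
= −85.99 dBm → −86.0 dBm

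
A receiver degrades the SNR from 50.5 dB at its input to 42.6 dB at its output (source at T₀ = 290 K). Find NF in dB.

NF (dB) = SNR_in(dB) − SNR_out(dB) when the source is at T₀
NF = 50.5 − 42.6 = 7.9 dB

7.9 dB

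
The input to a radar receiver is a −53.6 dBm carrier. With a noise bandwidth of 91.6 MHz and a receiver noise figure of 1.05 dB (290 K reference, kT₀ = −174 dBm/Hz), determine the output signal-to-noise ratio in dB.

Noise floor: N = −174 + 10 log₁₀(B) + NF
10 log₁₀(9.16×10⁷) = 79.62 dB
N = −174 + 79.62 + 1.05 = −93.33 dBm
SNR = P_sig − N = −53.6 − (−93.33) = 39.73 dB → 39.7 dB

39.7 dB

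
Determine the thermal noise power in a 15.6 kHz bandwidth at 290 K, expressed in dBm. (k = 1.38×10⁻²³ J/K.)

−132.0 dBm

P_n = kTB = 1.38×10⁻²³ × 290 × 1.56×10⁴ = 6.24×10⁻¹⁷ W
In dBm: 10 log₁₀(6.24×10⁻¹⁷ / 10⁻³) = −132.0 dBm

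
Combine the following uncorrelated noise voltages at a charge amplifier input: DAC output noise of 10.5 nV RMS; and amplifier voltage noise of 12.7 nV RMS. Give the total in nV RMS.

16.5 nV

Uncorrelated sources add in power (mean-square): V_tot = √(ΣV_i²)
V_tot = √[(1.05×10⁻⁸)² + (1.27×10⁻⁸)²] = 1.65×10⁻⁸ V = 16.5 nV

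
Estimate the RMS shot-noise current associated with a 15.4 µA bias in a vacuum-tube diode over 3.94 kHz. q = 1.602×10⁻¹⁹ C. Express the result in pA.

139 pA

I_n = √(2qI·B)
2qI·B = 2 × 1.602×10⁻¹⁹ × 1.54×10⁻⁵ × 3.94×10³ = 1.94×10⁻²⁰ A²
I_n = √(1.94×10⁻²⁰) = 1.39×10⁻¹⁰ A = 139 pA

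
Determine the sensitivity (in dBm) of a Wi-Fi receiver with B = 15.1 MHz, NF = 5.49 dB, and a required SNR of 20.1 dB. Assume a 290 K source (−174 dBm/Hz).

−76.6 dBm

Sensitivity = −174 + 10 log₁₀(B) + NF + SNR_min
= −174 + 71.79 + 5.49 + 20.1
= −76.62 dBm → −76.6 dBm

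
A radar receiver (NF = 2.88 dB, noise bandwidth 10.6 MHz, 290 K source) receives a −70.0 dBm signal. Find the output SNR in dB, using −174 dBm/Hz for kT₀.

Noise floor: N = −174 + 10 log₁₀(B) + NF
10 log₁₀(1.06×10⁷) = 70.25 dB
N = −174 + 70.25 + 2.88 = −100.87 dBm
SNR = P_sig − N = −70.0 − (−100.87) = 30.87 dB → 30.9 dB

30.9 dB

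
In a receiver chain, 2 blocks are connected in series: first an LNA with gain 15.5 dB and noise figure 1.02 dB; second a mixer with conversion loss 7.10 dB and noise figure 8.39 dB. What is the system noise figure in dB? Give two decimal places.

1.56 dB

Convert to linear (a loss of L dB is a gain of −L dB): F_i = 10^(NF_i/10), G_i = 10^(G_i,dB/10)
  Stage 1: F_1 = 10^(1.02/10) = 1.265, G_1 = 10^(15.5/10) = 35.48
  Stage 2: F_2 = 10^(8.39/10) = 6.902, G_2 = 10^(−7.10/10) = 0.1950
Friis cascade:
  F = 1.265 + (6.902 − 1)/35.48 = 1.431
NF = 10 log₁₀(1.431) = 1.56 dB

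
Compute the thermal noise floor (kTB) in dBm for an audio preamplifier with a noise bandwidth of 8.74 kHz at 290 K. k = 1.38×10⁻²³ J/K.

P_n = kTB = 1.38×10⁻²³ × 290 × 8.74×10³ = 3.50×10⁻¹⁷ W
In dBm: 10 log₁₀(3.50×10⁻¹⁷ / 10⁻³) = −134.6 dBm

−134.6 dBm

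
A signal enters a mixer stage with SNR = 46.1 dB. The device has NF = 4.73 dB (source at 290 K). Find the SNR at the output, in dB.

41.37 dB

By definition F = SNR_in/SNR_out, so in dB: SNR_out = SNR_in − NF
SNR_out = 46.1 − 4.73 = 41.37 dB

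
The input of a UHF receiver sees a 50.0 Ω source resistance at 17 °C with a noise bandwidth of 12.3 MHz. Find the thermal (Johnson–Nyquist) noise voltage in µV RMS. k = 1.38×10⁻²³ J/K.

3.14 µV

T = 17 °C + 273.15 = 290.15 K
V_n = √(4kTRB)
4kTRB = 4 × 1.38×10⁻²³ × 290.15 × 5.00×10¹ × 1.23×10⁷ = 9.85×10⁻¹² V²
V_n = √(9.85×10⁻¹²) = 3.14×10⁻⁶ V = 3.14 µV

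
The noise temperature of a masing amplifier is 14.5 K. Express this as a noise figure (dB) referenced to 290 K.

0.212 dB

F = 1 + T_e/T₀ = 1 + 14.5/290 = 1.05
NF = 10 log₁₀(1.05) = 0.212 dB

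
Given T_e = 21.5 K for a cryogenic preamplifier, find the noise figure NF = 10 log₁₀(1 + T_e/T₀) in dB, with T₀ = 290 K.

F = 1 + T_e/T₀ = 1 + 21.5/290 = 1.07414
NF = 10 log₁₀(1.07414) = 0.311 dB

0.311 dB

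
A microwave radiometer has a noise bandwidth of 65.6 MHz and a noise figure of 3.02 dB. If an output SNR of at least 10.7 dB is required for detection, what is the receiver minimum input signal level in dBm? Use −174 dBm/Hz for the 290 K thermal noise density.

−82.1 dBm

Sensitivity = −174 + 10 log₁₀(B) + NF + SNR_min
= −174 + 78.17 + 3.02 + 10.7
= −82.11 dBm → −82.1 dBm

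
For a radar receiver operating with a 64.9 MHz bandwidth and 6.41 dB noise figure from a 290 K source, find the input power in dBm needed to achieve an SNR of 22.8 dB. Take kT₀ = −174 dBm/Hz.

−66.7 dBm

Sensitivity = −174 + 10 log₁₀(B) + NF + SNR_min
= −174 + 78.12 + 6.41 + 22.8
= −66.67 dBm → −66.7 dBm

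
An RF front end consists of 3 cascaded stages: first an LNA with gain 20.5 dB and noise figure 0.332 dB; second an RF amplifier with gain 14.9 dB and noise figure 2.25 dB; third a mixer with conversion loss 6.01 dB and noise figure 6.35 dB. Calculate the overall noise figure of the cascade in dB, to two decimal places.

0.36 dB

Convert to linear (a loss of L dB is a gain of −L dB): F_i = 10^(NF_i/10), G_i = 10^(G_i,dB/10)
  Stage 1: F_1 = 10^(0.332/10) = 1.079, G_1 = 10^(20.5/10) = 112.2
  Stage 2: F_2 = 10^(2.25/10) = 1.679, G_2 = 10^(14.9/10) = 30.90
  Stage 3: F_3 = 10^(6.35/10) = 4.315, G_3 = 10^(−6.01/10) = 0.2506
Friis cascade:
  F = 1.079 + (1.679 − 1)/112.2 + (4.315 − 1)/3467 = 1.086
NF = 10 log₁₀(1.086) = 0.36 dB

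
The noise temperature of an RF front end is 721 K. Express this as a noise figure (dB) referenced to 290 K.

F = 1 + T_e/T₀ = 1 + 721/290 = 3.48621
NF = 10 log₁₀(3.48621) = 5.42 dB

5.42 dB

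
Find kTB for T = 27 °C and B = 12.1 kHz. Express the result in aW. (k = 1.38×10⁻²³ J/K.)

T = 27 °C + 273.15 = 300.15 K
P_n = kTB = 1.38×10⁻²³ × 300.15 × 1.21×10⁴ = 5.01×10⁻¹⁷ W = 50.1 aW

50.1 aW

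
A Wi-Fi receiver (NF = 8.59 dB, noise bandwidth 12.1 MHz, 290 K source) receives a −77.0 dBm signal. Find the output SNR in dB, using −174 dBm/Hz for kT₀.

17.6 dB

Noise floor: N = −174 + 10 log₁₀(B) + NF
10 log₁₀(1.21×10⁷) = 70.83 dB
N = −174 + 70.83 + 8.59 = −94.58 dBm
SNR = P_sig − N = −77.0 − (−94.58) = 17.58 dB → 17.6 dB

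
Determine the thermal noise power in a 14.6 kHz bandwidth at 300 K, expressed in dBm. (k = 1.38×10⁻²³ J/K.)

P_n = kTB = 1.38×10⁻²³ × 300 × 1.46×10⁴ = 6.04×10⁻¹⁷ W
In dBm: 10 log₁₀(6.04×10⁻¹⁷ / 10⁻³) = −132.2 dBm

−132.2 dBm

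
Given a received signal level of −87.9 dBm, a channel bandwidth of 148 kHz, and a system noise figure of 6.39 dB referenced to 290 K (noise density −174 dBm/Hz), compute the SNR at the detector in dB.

Noise floor: N = −174 + 10 log₁₀(B) + NF
10 log₁₀(1.48×10⁵) = 51.7 dB
N = −174 + 51.7 + 6.39 = −115.91 dBm
SNR = P_sig − N = −87.9 − (−115.91) = 28.01 dB → 28.0 dB

28.0 dB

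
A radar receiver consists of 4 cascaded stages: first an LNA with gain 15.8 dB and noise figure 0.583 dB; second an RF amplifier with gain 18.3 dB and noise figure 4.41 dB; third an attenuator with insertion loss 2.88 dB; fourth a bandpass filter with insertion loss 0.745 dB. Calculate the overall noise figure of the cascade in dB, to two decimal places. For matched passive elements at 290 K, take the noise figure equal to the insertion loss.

Convert to linear (a loss of L dB is a gain of −L dB): F_i = 10^(NF_i/10), G_i = 10^(G_i,dB/10)
  Stage 1: F_1 = 10^(0.583/10) = 1.144, G_1 = 10^(15.8/10) = 38.02
  Stage 2: F_2 = 10^(4.41/10) = 2.761, G_2 = 10^(18.3/10) = 67.61
  Stage 3: F_3 = 10^(2.88/10) = 1.941, G_3 = 10^(−2.88/10) = 0.5152
  Stage 4: F_4 = 10^(0.745/10) = 1.187, G_4 = 10^(−0.745/10) = 0.8424
Friis cascade:
  F = 1.144 + (2.761 − 1)/38.02 + (1.941 − 1)/2570 + (1.187 − 1)/1324 = 1.190
NF = 10 log₁₀(1.190) = 0.76 dB

0.76 dB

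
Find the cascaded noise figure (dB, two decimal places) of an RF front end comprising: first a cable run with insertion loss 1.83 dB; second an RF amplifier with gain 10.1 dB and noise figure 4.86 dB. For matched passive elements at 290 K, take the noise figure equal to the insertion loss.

6.69 dB

Convert to linear (a loss of L dB is a gain of −L dB): F_i = 10^(NF_i/10), G_i = 10^(G_i,dB/10)
  Stage 1: F_1 = 10^(1.83/10) = 1.524, G_1 = 10^(−1.83/10) = 0.6561
  Stage 2: F_2 = 10^(4.86/10) = 3.062, G_2 = 10^(10.1/10) = 10.23
Friis cascade:
  F = 1.524 + (3.062 − 1)/0.6561 = 4.667
NF = 10 log₁₀(4.667) = 6.69 dB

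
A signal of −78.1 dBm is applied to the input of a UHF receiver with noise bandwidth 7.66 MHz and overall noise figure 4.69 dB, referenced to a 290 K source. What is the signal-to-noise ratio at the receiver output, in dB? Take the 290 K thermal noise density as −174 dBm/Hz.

Noise floor: N = −174 + 10 log₁₀(B) + NF
10 log₁₀(7.66×10⁶) = 68.84 dB
N = −174 + 68.84 + 4.69 = −100.47 dBm
SNR = P_sig − N = −78.1 − (−100.47) = 22.37 dB → 22.4 dB

22.4 dB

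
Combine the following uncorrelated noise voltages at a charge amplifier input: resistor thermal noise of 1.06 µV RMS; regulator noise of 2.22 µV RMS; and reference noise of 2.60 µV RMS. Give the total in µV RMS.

Uncorrelated sources add in power (mean-square): V_tot = √(ΣV_i²)
V_tot = √[(1.06×10⁻⁶)² + (2.22×10⁻⁶)² + (2.60×10⁻⁶)²] = 3.58×10⁻⁶ V = 3.58 µV

3.58 µV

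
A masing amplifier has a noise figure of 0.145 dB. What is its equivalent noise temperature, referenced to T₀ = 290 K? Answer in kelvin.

F = 10^(0.145/10) = 1.03395
T_e = (F − 1)·T₀ = (1.03395 − 1) × 290 = 9.85 K

9.85 K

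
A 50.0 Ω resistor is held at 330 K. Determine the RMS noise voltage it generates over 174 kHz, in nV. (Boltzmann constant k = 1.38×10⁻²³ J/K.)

V_n = √(4kTRB)
4kTRB = 4 × 1.38×10⁻²³ × 330 × 5.00×10¹ × 1.74×10⁵ = 1.58×10⁻¹³ V²
V_n = √(1.58×10⁻¹³) = 3.98×10⁻⁷ V = 398 nV

398 nV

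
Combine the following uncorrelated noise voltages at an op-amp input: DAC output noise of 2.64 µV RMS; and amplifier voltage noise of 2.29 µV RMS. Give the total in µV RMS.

Uncorrelated sources add in power (mean-square): V_tot = √(ΣV_i²)
V_tot = √[(2.64×10⁻⁶)² + (2.29×10⁻⁶)²] = 3.49×10⁻⁶ V = 3.49 µV

3.49 µV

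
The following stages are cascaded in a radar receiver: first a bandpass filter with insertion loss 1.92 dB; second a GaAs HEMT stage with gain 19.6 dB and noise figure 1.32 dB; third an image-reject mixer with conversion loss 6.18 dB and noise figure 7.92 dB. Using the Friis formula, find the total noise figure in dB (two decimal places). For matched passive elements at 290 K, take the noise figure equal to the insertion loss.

Convert to linear (a loss of L dB is a gain of −L dB): F_i = 10^(NF_i/10), G_i = 10^(G_i,dB/10)
  Stage 1: F_1 = 10^(1.92/10) = 1.556, G_1 = 10^(−1.92/10) = 0.6427
  Stage 2: F_2 = 10^(1.32/10) = 1.355, G_2 = 10^(19.6/10) = 91.20
  Stage 3: F_3 = 10^(7.92/10) = 6.194, G_3 = 10^(−6.18/10) = 0.2410
Friis cascade:
  F = 1.556 + (1.355 − 1)/0.6427 + (6.194 − 1)/58.61 = 2.197
NF = 10 log₁₀(2.197) = 3.42 dB

3.42 dB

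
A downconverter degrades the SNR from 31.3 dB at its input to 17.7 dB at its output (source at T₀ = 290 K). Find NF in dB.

NF (dB) = SNR_in(dB) − SNR_out(dB) when the source is at T₀
NF = 31.3 − 17.7 = 13.6 dB

13.6 dB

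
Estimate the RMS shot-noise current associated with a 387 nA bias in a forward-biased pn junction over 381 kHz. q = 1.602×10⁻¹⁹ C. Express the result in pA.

217 pA

I_n = √(2qI·B)
2qI·B = 2 × 1.602×10⁻¹⁹ × 3.87×10⁻⁷ × 3.81×10⁵ = 4.72×10⁻²⁰ A²
I_n = √(4.72×10⁻²⁰) = 2.17×10⁻¹⁰ A = 217 pA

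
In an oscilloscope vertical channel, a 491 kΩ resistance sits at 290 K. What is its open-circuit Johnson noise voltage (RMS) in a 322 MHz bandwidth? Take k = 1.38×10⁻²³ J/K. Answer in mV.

V_n = √(4kTRB)
4kTRB = 4 × 1.38×10⁻²³ × 290 × 4.91×10⁵ × 3.22×10⁸ = 2.53×10⁻⁶ V²
V_n = √(2.53×10⁻⁶) = 1.59×10⁻³ V = 1.59 mV

1.59 mV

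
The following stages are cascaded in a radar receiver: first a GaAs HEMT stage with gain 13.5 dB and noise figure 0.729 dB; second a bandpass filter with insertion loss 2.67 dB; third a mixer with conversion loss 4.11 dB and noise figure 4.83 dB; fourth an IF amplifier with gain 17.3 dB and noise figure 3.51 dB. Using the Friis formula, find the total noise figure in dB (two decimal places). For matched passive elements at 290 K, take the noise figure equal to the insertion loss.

Convert to linear (a loss of L dB is a gain of −L dB): F_i = 10^(NF_i/10), G_i = 10^(G_i,dB/10)
  Stage 1: F_1 = 10^(0.729/10) = 1.183, G_1 = 10^(13.5/10) = 22.39
  Stage 2: F_2 = 10^(2.67/10) = 1.849, G_2 = 10^(−2.67/10) = 0.5408
  Stage 3: F_3 = 10^(4.83/10) = 3.041, G_3 = 10^(−4.11/10) = 0.3882
  Stage 4: F_4 = 10^(3.51/10) = 2.244, G_4 = 10^(17.3/10) = 53.70
Friis cascade:
  F = 1.183 + (1.849 − 1)/22.39 + (3.041 − 1)/12.11 + (2.244 − 1)/4.699 = 1.654
NF = 10 log₁₀(1.654) = 2.19 dB

2.19 dB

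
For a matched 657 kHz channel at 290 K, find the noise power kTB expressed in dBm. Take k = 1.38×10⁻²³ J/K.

P_n = kTB = 1.38×10⁻²³ × 290 × 6.57×10⁵ = 2.63×10⁻¹⁵ W
In dBm: 10 log₁₀(2.63×10⁻¹⁵ / 10⁻³) = −115.8 dBm

−115.8 dBm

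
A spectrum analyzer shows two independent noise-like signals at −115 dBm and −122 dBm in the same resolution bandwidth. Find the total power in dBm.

−114.2 dBm

Convert to linear, add, convert back:
P₁ = 3.16×10⁻¹⁵ W, P₂ = 6.31×10⁻¹⁶ W
P_tot = 3.79×10⁻¹⁵ W → 10 log₁₀(P_tot / 10⁻³) = −114.2 dBm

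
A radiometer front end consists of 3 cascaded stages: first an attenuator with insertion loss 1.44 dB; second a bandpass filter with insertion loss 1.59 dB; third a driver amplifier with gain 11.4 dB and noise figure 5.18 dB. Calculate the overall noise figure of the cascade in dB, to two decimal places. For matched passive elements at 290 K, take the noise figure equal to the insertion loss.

8.21 dB

Convert to linear (a loss of L dB is a gain of −L dB): F_i = 10^(NF_i/10), G_i = 10^(G_i,dB/10)
  Stage 1: F_1 = 10^(1.44/10) = 1.393, G_1 = 10^(−1.44/10) = 0.7178
  Stage 2: F_2 = 10^(1.59/10) = 1.442, G_2 = 10^(−1.59/10) = 0.6934
  Stage 3: F_3 = 10^(5.18/10) = 3.296, G_3 = 10^(11.4/10) = 13.80
Friis cascade:
  F = 1.393 + (1.442 − 1)/0.7178 + (3.296 − 1)/0.4977 = 6.622
NF = 10 log₁₀(6.622) = 8.21 dB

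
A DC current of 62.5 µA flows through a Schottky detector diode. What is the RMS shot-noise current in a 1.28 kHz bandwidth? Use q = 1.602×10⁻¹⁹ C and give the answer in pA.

160 pA

I_n = √(2qI·B)
2qI·B = 2 × 1.602×10⁻¹⁹ × 6.25×10⁻⁵ × 1.28×10³ = 2.56×10⁻²⁰ A²
I_n = √(2.56×10⁻²⁰) = 1.60×10⁻¹⁰ A = 160 pA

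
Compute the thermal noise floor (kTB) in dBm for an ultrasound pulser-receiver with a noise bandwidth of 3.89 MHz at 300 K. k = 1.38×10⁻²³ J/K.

−107.9 dBm

P_n = kTB = 1.38×10⁻²³ × 300 × 3.89×10⁶ = 1.61×10⁻¹⁴ W
In dBm: 10 log₁₀(1.61×10⁻¹⁴ / 10⁻³) = −107.9 dBm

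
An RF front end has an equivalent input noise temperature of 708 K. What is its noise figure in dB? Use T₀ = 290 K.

F = 1 + T_e/T₀ = 1 + 708/290 = 3.44138
NF = 10 log₁₀(3.44138) = 5.37 dB

5.37 dB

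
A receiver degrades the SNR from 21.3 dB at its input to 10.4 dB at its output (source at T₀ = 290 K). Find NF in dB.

10.9 dB

NF (dB) = SNR_in(dB) − SNR_out(dB) when the source is at T₀
NF = 21.3 − 10.4 = 10.9 dB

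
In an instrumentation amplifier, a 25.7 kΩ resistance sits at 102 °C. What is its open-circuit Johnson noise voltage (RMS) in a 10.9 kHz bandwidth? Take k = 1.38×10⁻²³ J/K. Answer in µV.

T = 102 °C + 273.15 = 375.15 K
V_n = √(4kTRB)
4kTRB = 4 × 1.38×10⁻²³ × 375.15 × 2.57×10⁴ × 1.09×10⁴ = 5.80×10⁻¹² V²
V_n = √(5.80×10⁻¹²) = 2.41×10⁻⁶ V = 2.41 µV

2.41 µV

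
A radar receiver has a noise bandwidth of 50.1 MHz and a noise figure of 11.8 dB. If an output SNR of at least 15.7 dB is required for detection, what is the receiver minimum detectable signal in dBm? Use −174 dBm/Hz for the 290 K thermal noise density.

Sensitivity = −174 + 10 log₁₀(B) + NF + SNR_min
= −174 + 77 + 11.8 + 15.7
= −69.5 dBm → −69.5 dBm

−69.5 dBm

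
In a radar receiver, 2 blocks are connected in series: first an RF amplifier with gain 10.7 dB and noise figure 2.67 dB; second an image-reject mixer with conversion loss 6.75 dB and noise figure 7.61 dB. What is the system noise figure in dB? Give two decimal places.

3.53 dB

Convert to linear (a loss of L dB is a gain of −L dB): F_i = 10^(NF_i/10), G_i = 10^(G_i,dB/10)
  Stage 1: F_1 = 10^(2.67/10) = 1.849, G_1 = 10^(10.7/10) = 11.75
  Stage 2: F_2 = 10^(7.61/10) = 5.768, G_2 = 10^(−6.75/10) = 0.2113
Friis cascade:
  F = 1.849 + (5.768 − 1)/11.75 = 2.255
NF = 10 log₁₀(2.255) = 3.53 dB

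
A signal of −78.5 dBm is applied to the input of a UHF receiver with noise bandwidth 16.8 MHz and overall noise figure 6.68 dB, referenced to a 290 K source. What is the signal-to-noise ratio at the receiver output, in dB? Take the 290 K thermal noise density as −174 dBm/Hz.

Noise floor: N = −174 + 10 log₁₀(B) + NF
10 log₁₀(1.68×10⁷) = 72.25 dB
N = −174 + 72.25 + 6.68 = −95.07 dBm
SNR = P_sig − N = −78.5 − (−95.07) = 16.57 dB → 16.6 dB

16.6 dB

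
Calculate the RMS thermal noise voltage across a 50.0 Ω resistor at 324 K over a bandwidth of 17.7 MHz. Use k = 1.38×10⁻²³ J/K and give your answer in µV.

V_n = √(4kTRB)
4kTRB = 4 × 1.38×10⁻²³ × 324 × 5.00×10¹ × 1.77×10⁷ = 1.58×10⁻¹¹ V²
V_n = √(1.58×10⁻¹¹) = 3.98×10⁻⁶ V = 3.98 µV

3.98 µV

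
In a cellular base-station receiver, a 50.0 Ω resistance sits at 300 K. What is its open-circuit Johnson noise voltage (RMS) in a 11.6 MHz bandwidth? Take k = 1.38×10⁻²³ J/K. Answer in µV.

V_n = √(4kTRB)
4kTRB = 4 × 1.38×10⁻²³ × 300 × 5.00×10¹ × 1.16×10⁷ = 9.60×10⁻¹² V²
V_n = √(9.60×10⁻¹²) = 3.10×10⁻⁶ V = 3.10 µV

3.10 µV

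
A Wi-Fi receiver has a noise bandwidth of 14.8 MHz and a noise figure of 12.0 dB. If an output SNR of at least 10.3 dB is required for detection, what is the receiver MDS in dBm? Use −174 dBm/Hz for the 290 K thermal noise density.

−80.0 dBm

Sensitivity = −174 + 10 log₁₀(B) + NF + SNR_min
= −174 + 71.7 + 12.0 + 10.3
= −80.0 dBm → −80.0 dBm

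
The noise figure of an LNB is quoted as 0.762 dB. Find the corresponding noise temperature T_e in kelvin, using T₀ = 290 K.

F = 10^(0.762/10) = 1.19179
T_e = (F − 1)·T₀ = (1.19179 − 1) × 290 = 55.6 K

55.6 K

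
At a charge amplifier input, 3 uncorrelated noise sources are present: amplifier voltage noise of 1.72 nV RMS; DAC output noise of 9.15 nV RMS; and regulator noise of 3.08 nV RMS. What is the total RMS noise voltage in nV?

9.81 nV

Uncorrelated sources add in power (mean-square): V_tot = √(ΣV_i²)
V_tot = √[(1.72×10⁻⁹)² + (9.15×10⁻⁹)² + (3.08×10⁻⁹)²] = 9.81×10⁻⁹ V = 9.81 nV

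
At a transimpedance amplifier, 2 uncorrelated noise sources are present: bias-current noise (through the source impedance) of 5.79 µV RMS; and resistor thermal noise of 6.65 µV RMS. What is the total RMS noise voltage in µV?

8.82 µV

Uncorrelated sources add in power (mean-square): V_tot = √(ΣV_i²)
V_tot = √[(5.79×10⁻⁶)² + (6.65×10⁻⁶)²] = 8.82×10⁻⁶ V = 8.82 µV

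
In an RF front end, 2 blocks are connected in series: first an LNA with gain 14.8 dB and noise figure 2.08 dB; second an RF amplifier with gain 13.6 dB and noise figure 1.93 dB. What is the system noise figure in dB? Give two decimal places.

2.13 dB

Convert to linear (a loss of L dB is a gain of −L dB): F_i = 10^(NF_i/10), G_i = 10^(G_i,dB/10)
  Stage 1: F_1 = 10^(2.08/10) = 1.614, G_1 = 10^(14.8/10) = 30.20
  Stage 2: F_2 = 10^(1.93/10) = 1.560, G_2 = 10^(13.6/10) = 22.91
Friis cascade:
  F = 1.614 + (1.560 − 1)/30.20 = 1.633
NF = 10 log₁₀(1.633) = 2.13 dB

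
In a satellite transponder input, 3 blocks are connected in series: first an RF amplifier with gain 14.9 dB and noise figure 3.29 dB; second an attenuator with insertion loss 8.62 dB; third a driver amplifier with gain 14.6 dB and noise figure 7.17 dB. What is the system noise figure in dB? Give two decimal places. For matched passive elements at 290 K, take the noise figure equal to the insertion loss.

Convert to linear (a loss of L dB is a gain of −L dB): F_i = 10^(NF_i/10), G_i = 10^(G_i,dB/10)
  Stage 1: F_1 = 10^(3.29/10) = 2.133, G_1 = 10^(14.9/10) = 30.90
  Stage 2: F_2 = 10^(8.62/10) = 7.278, G_2 = 10^(−8.62/10) = 0.1374
  Stage 3: F_3 = 10^(7.17/10) = 5.212, G_3 = 10^(14.6/10) = 28.84
Friis cascade:
  F = 2.133 + (7.278 − 1)/30.90 + (5.212 − 1)/4.246 = 3.328
NF = 10 log₁₀(3.328) = 5.22 dB

5.22 dB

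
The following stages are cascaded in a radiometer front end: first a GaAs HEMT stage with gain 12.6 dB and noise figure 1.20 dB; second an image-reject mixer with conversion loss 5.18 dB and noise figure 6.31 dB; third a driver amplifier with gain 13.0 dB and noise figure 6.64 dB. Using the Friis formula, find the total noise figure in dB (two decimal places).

Convert to linear (a loss of L dB is a gain of −L dB): F_i = 10^(NF_i/10), G_i = 10^(G_i,dB/10)
  Stage 1: F_1 = 10^(1.20/10) = 1.318, G_1 = 10^(12.6/10) = 18.20
  Stage 2: F_2 = 10^(6.31/10) = 4.276, G_2 = 10^(−5.18/10) = 0.3034
  Stage 3: F_3 = 10^(6.64/10) = 4.613, G_3 = 10^(13.0/10) = 19.95
Friis cascade:
  F = 1.318 + (4.276 − 1)/18.20 + (4.613 − 1)/5.521 = 2.153
NF = 10 log₁₀(2.153) = 3.33 dB

3.33 dB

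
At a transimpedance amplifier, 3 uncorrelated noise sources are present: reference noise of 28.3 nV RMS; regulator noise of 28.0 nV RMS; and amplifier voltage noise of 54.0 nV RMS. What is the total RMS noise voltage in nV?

67.1 nV

Uncorrelated sources add in power (mean-square): V_tot = √(ΣV_i²)
V_tot = √[(2.83×10⁻⁸)² + (2.80×10⁻⁸)² + (5.40×10⁻⁸)²] = 6.71×10⁻⁸ V = 67.1 nV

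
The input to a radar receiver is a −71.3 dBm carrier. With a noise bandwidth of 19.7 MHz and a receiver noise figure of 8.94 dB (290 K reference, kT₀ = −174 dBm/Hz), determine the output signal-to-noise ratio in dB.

Noise floor: N = −174 + 10 log₁₀(B) + NF
10 log₁₀(1.97×10⁷) = 72.94 dB
N = −174 + 72.94 + 8.94 = −92.12 dBm
SNR = P_sig − N = −71.3 − (−92.12) = 20.82 dB → 20.8 dB

20.8 dB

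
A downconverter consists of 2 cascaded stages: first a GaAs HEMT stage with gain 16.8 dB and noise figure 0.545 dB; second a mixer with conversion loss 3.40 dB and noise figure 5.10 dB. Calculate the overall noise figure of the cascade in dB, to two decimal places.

0.72 dB

Convert to linear (a loss of L dB is a gain of −L dB): F_i = 10^(NF_i/10), G_i = 10^(G_i,dB/10)
  Stage 1: F_1 = 10^(0.545/10) = 1.134, G_1 = 10^(16.8/10) = 47.86
  Stage 2: F_2 = 10^(5.10/10) = 3.236, G_2 = 10^(−3.40/10) = 0.4571
Friis cascade:
  F = 1.134 + (3.236 − 1)/47.86 = 1.180
NF = 10 log₁₀(1.180) = 0.72 dB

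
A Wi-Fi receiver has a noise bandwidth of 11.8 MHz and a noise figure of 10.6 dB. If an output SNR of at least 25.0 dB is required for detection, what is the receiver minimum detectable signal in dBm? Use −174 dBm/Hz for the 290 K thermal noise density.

Sensitivity = −174 + 10 log₁₀(B) + NF + SNR_min
= −174 + 70.72 + 10.6 + 25.0
= −67.68 dBm → −67.7 dBm

−67.7 dBm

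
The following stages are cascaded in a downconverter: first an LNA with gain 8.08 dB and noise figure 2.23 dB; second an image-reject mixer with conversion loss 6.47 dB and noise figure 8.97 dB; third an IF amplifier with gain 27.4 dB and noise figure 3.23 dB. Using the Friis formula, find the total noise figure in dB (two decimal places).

5.45 dB

Convert to linear (a loss of L dB is a gain of −L dB): F_i = 10^(NF_i/10), G_i = 10^(G_i,dB/10)
  Stage 1: F_1 = 10^(2.23/10) = 1.671, G_1 = 10^(8.08/10) = 6.427
  Stage 2: F_2 = 10^(8.97/10) = 7.889, G_2 = 10^(−6.47/10) = 0.2254
  Stage 3: F_3 = 10^(3.23/10) = 2.104, G_3 = 10^(27.4/10) = 549.5
Friis cascade:
  F = 1.671 + (7.889 − 1)/6.427 + (2.104 − 1)/1.449 = 3.505
NF = 10 log₁₀(3.505) = 5.45 dB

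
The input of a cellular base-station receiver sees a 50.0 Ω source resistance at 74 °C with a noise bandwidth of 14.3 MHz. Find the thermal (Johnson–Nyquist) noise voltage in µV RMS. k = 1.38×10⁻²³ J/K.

3.70 µV

T = 74 °C + 273.15 = 347.15 K
V_n = √(4kTRB)
4kTRB = 4 × 1.38×10⁻²³ × 347.15 × 5.00×10¹ × 1.43×10⁷ = 1.37×10⁻¹¹ V²
V_n = √(1.37×10⁻¹¹) = 3.70×10⁻⁶ V = 3.70 µV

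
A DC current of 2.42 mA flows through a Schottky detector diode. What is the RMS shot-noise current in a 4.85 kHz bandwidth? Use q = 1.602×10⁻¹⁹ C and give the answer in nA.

I_n = √(2qI·B)
2qI·B = 2 × 1.602×10⁻¹⁹ × 2.42×10⁻³ × 4.85×10³ = 3.76×10⁻¹⁸ A²
I_n = √(3.76×10⁻¹⁸) = 1.94×10⁻⁹ A = 1.94 nA

1.94 nA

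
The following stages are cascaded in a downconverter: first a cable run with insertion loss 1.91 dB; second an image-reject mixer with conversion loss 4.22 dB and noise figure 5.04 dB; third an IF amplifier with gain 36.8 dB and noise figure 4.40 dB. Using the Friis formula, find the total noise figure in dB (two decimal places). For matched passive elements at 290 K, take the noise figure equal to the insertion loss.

10.85 dB

Convert to linear (a loss of L dB is a gain of −L dB): F_i = 10^(NF_i/10), G_i = 10^(G_i,dB/10)
  Stage 1: F_1 = 10^(1.91/10) = 1.552, G_1 = 10^(−1.91/10) = 0.6442
  Stage 2: F_2 = 10^(5.04/10) = 3.192, G_2 = 10^(−4.22/10) = 0.3784
  Stage 3: F_3 = 10^(4.40/10) = 2.754, G_3 = 10^(36.8/10) = 4786
Friis cascade:
  F = 1.552 + (3.192 − 1)/0.6442 + (2.754 − 1)/0.2438 = 12.15
NF = 10 log₁₀(12.15) = 10.85 dB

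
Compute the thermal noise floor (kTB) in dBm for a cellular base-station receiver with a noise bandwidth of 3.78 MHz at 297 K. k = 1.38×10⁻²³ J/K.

−108.1 dBm

P_n = kTB = 1.38×10⁻²³ × 297 × 3.78×10⁶ = 1.55×10⁻¹⁴ W
In dBm: 10 log₁₀(1.55×10⁻¹⁴ / 10⁻³) = −108.1 dBm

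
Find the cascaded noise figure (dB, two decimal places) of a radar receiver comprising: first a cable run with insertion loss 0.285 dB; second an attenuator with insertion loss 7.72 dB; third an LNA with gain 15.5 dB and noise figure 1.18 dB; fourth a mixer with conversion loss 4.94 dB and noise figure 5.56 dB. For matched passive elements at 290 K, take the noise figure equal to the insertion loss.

9.42 dB

Convert to linear (a loss of L dB is a gain of −L dB): F_i = 10^(NF_i/10), G_i = 10^(G_i,dB/10)
  Stage 1: F_1 = 10^(0.285/10) = 1.068, G_1 = 10^(−0.285/10) = 0.9365
  Stage 2: F_2 = 10^(7.72/10) = 5.916, G_2 = 10^(−7.72/10) = 0.1690
  Stage 3: F_3 = 10^(1.18/10) = 1.312, G_3 = 10^(15.5/10) = 35.48
  Stage 4: F_4 = 10^(5.56/10) = 3.597, G_4 = 10^(−4.94/10) = 0.3206
Friis cascade:
  F = 1.068 + (5.916 − 1)/0.9365 + (1.312 − 1)/0.1583 + (3.597 − 1)/5.617 = 8.751
NF = 10 log₁₀(8.751) = 9.42 dB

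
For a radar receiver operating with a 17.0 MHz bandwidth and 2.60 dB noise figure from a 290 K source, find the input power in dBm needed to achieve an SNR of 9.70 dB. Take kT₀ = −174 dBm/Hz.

−89.4 dBm

Sensitivity = −174 + 10 log₁₀(B) + NF + SNR_min
= −174 + 72.3 + 2.60 + 9.70
= −89.40 dBm → −89.4 dBm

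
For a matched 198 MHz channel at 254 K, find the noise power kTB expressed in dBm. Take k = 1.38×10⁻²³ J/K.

P_n = kTB = 1.38×10⁻²³ × 254 × 1.98×10⁸ = 6.94×10⁻¹³ W
In dBm: 10 log₁₀(6.94×10⁻¹³ / 10⁻³) = −91.6 dBm

−91.6 dBm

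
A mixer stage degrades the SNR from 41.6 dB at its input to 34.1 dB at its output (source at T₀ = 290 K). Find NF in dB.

NF (dB) = SNR_in(dB) − SNR_out(dB) when the source is at T₀
NF = 41.6 − 34.1 = 7.5 dB

7.5 dB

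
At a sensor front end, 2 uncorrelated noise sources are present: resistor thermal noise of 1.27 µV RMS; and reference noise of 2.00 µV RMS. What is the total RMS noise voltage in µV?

2.37 µV

Uncorrelated sources add in power (mean-square): V_tot = √(ΣV_i²)
V_tot = √[(1.27×10⁻⁶)² + (2.00×10⁻⁶)²] = 2.37×10⁻⁶ V = 2.37 µV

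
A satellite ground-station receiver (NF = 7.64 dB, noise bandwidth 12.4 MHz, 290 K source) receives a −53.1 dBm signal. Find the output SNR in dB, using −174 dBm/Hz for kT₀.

42.3 dB

Noise floor: N = −174 + 10 log₁₀(B) + NF
10 log₁₀(1.24×10⁷) = 70.93 dB
N = −174 + 70.93 + 7.64 = −95.43 dBm
SNR = P_sig − N = −53.1 − (−95.43) = 42.33 dB → 42.3 dB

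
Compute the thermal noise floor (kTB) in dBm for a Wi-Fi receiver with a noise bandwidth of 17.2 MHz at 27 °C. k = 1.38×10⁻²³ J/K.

−101.5 dBm

T = 27 °C + 273.15 = 300.15 K
P_n = kTB = 1.38×10⁻²³ × 300.15 × 1.72×10⁷ = 7.12×10⁻¹⁴ W
In dBm: 10 log₁₀(7.12×10⁻¹⁴ / 10⁻³) = −101.5 dBm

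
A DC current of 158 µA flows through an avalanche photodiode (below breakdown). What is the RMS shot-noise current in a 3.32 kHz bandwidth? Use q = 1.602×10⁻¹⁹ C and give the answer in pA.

I_n = √(2qI·B)
2qI·B = 2 × 1.602×10⁻¹⁹ × 1.58×10⁻⁴ × 3.32×10³ = 1.68×10⁻¹⁹ A²
I_n = √(1.68×10⁻¹⁹) = 4.10×10⁻¹⁰ A = 410 pA

410 pA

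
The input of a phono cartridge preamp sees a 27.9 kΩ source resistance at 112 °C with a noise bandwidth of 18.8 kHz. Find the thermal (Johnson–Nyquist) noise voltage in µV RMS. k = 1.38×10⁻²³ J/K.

3.34 µV

T = 112 °C + 273.15 = 385.15 K
V_n = √(4kTRB)
4kTRB = 4 × 1.38×10⁻²³ × 385.15 × 2.79×10⁴ × 1.88×10⁴ = 1.12×10⁻¹¹ V²
V_n = √(1.12×10⁻¹¹) = 3.34×10⁻⁶ V = 3.34 µV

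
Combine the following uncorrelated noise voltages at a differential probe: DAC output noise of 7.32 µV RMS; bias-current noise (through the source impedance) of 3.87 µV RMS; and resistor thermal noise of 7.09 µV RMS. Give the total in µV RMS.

10.9 µV

Uncorrelated sources add in power (mean-square): V_tot = √(ΣV_i²)
V_tot = √[(7.32×10⁻⁶)² + (3.87×10⁻⁶)² + (7.09×10⁻⁶)²] = 1.09×10⁻⁵ V = 10.9 µV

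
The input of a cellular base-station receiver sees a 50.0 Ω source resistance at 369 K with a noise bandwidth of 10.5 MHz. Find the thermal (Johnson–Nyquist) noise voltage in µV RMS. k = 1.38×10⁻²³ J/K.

3.27 µV

V_n = √(4kTRB)
4kTRB = 4 × 1.38×10⁻²³ × 369 × 5.00×10¹ × 1.05×10⁷ = 1.07×10⁻¹¹ V²
V_n = √(1.07×10⁻¹¹) = 3.27×10⁻⁶ V = 3.27 µV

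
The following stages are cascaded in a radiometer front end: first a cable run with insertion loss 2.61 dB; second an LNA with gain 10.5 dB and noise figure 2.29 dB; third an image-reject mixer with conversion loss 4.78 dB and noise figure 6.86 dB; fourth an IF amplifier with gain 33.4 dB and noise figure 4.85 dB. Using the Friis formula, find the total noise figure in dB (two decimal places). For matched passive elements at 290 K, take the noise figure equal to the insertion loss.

Convert to linear (a loss of L dB is a gain of −L dB): F_i = 10^(NF_i/10), G_i = 10^(G_i,dB/10)
  Stage 1: F_1 = 10^(2.61/10) = 1.824, G_1 = 10^(−2.61/10) = 0.5483
  Stage 2: F_2 = 10^(2.29/10) = 1.694, G_2 = 10^(10.5/10) = 11.22
  Stage 3: F_3 = 10^(6.86/10) = 4.853, G_3 = 10^(−4.78/10) = 0.3327
  Stage 4: F_4 = 10^(4.85/10) = 3.055, G_4 = 10^(33.4/10) = 2188
Friis cascade:
  F = 1.824 + (1.694 − 1)/0.5483 + (4.853 − 1)/6.152 + (3.055 − 1)/2.046 = 4.721
NF = 10 log₁₀(4.721) = 6.74 dB

6.74 dB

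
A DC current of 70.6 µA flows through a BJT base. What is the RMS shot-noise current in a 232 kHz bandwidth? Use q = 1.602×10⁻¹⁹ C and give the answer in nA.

2.29 nA

I_n = √(2qI·B)
2qI·B = 2 × 1.602×10⁻¹⁹ × 7.06×10⁻⁵ × 2.32×10⁵ = 5.25×10⁻¹⁸ A²
I_n = √(5.25×10⁻¹⁸) = 2.29×10⁻⁹ A = 2.29 nA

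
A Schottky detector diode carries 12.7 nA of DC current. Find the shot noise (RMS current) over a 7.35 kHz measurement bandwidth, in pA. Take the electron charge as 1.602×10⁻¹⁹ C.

I_n = √(2qI·B)
2qI·B = 2 × 1.602×10⁻¹⁹ × 1.27×10⁻⁸ × 7.35×10³ = 2.99×10⁻²³ A²
I_n = √(2.99×10⁻²³) = 5.47×10⁻¹² A = 5.47 pA

5.47 pA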